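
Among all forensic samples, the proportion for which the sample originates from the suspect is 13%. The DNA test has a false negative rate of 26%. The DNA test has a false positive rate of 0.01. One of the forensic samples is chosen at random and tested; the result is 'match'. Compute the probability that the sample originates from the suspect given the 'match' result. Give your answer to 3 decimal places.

Write H for 'the sample originates from the suspect'. Prior odds H:¬H = 0.13/0.87 = 0.14943. For the 'match' outcome, the likelihood ratio is 0.74/0.01 = 74.000.
Posterior odds = 0.14943 × 74.000 = 11.057, so P(H|E) = 11.057/(1+11.057) = 0.917.

P(H | E) ≈ 0.917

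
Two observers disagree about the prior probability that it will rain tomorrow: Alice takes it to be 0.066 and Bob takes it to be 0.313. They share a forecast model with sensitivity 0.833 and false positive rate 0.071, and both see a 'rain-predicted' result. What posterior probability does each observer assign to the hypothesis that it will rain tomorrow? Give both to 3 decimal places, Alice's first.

Alice: 0.453; Bob: 0.842

The likelihood ratio for a 'rain-predicted' result is 0.833/0.071 = 11.732.
Alice: prior odds 0.066/0.934 = 0.070664; posterior odds 0.82906; posterior probability 0.453.
Bob: prior odds 0.313/0.687 = 0.45560; posterior odds 5.3453; posterior probability 0.842.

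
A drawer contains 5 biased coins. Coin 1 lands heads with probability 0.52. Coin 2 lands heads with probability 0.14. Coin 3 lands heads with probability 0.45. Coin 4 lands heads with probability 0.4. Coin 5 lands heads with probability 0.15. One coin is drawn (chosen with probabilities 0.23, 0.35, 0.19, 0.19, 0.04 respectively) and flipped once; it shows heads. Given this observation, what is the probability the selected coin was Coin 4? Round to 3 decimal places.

Posterior probability ≈ 0.226

P(heads|C1) = 0.52; P(heads|C2) = 0.14; P(heads|C3) = 0.45; P(heads|C4) = 0.4; P(heads|C5) = 0.15.
Prior × likelihood for each source: 0.23·0.52=0.1196, 0.35·0.14=0.04900, 0.19·0.45=0.08550, 0.19·0.4=0.07600, 0.04·0.15=0.006000. Summing gives P(heads) = 0.33610.
P(Coin 4 | heads) = 0.07600 / 0.33610 = 0.226.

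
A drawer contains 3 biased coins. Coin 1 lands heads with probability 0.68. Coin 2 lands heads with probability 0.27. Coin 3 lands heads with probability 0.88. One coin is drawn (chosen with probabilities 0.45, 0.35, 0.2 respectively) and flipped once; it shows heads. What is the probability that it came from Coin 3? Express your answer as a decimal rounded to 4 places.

Tabulate prior·likelihood by source: [1] prior 0.45, lik 0.68, product 0.3060; [2] prior 0.35, lik 0.27, product 0.09450; [3] prior 0.2, lik 0.88, product 0.1760.
Normalizing constant = 0.57650; the posterior for Coin 3 is its product over the sum, 0.1760/0.57650 = 0.3053.

Posterior probability ≈ 0.3053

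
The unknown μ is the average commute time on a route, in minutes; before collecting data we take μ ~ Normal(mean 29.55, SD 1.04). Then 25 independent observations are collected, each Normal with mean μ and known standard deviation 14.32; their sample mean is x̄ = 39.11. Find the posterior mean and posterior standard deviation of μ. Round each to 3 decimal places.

Prior precision 1/τ₀² = 1/1.04² = 0.924556; data precision n/σ² = 25/14.32² = 0.121914.
Posterior precision = 0.924556 + 0.121914 = 1.04647, giving posterior SD = 1/√1.04647 = 0.978.
Posterior mean = (0.924556·29.55 + 0.121914·39.11) / 1.04647 = 30.664.

Posterior mean ≈ 30.664; posterior SD ≈ 0.978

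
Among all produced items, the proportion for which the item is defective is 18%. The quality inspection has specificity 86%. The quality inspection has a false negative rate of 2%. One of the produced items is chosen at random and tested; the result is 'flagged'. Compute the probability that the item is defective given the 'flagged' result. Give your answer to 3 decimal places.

P(H | E) ≈ 0.606

Let H be the event that the item is defective. P(H) = 0.18, so P(¬H) = 0.82. With E the 'flagged' result, P(E|H) = 0.98 and P(E|¬H) = 0.14.
P(E) = 0.98·0.18 + 0.14·0.82 = 0.17640 + 0.11480 = 0.29120.
By Bayes' theorem, P(H|E) = 0.17640 / 0.29120 = 0.606.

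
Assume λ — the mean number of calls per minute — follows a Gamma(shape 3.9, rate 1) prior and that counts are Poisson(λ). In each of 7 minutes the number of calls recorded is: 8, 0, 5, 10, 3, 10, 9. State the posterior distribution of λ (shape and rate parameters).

Posterior: Gamma(shape=48.9, rate=8)

The Poisson likelihood adds the total count to the shape and the number of exposure periods to the rate. Here ∑xᵢ = 45 and n = 7, so shape 3.9→48.9 and rate 1→8.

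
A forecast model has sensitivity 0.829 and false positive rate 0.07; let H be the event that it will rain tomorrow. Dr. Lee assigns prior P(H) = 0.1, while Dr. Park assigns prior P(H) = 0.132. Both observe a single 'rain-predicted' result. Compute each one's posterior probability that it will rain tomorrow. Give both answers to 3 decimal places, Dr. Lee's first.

P('+'|H) = 0.829, P('+'|¬H) = 0.07.
Dr. Lee: numerator 0.829·0.1 = 0.082900; evidence = 0.082900+0.07·0.9 = 0.14590; posterior = 0.568.
Dr. Park: numerator 0.829·0.132 = 0.10943; evidence = 0.10943+0.07·0.868 = 0.17019; posterior = 0.643.

Dr. Lee: 0.568; Dr. Park: 0.643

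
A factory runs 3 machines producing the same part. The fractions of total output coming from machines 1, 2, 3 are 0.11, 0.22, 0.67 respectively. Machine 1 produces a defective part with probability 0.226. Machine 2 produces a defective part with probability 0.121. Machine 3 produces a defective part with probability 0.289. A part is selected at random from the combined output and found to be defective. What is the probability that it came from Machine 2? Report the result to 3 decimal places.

Posterior probability ≈ 0.109

Tabulate prior·likelihood by source: [1] prior 0.11, lik 0.226, product 0.02486; [2] prior 0.22, lik 0.121, product 0.02662; [3] prior 0.67, lik 0.289, product 0.1936.
Normalizing constant = 0.24511; the posterior for Machine 2 is its product over the sum, 0.02662/0.24511 = 0.109.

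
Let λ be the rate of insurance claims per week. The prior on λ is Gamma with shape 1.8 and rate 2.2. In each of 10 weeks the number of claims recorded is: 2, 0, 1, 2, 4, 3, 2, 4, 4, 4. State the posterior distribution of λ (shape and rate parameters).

Total count ∑xᵢ = 26 over n = 10 weeks.
Gamma is conjugate to the Poisson likelihood: posterior is Gamma(shape = 1.8+26 = 27.8, rate = 2.2+10 = 12.2).

Posterior: Gamma(shape=27.8, rate=12.2)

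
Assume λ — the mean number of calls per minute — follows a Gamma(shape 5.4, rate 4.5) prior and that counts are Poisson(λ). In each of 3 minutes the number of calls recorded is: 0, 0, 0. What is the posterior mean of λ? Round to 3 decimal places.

Posterior mean ≈ 0.720

The Poisson likelihood adds the total count to the shape and the number of exposure periods to the rate. Here ∑xᵢ = 0 and n = 3, so shape 5.4→5.4 and rate 4.5→7.5.
E[λ | data] = 5.4/7.5 = 0.720.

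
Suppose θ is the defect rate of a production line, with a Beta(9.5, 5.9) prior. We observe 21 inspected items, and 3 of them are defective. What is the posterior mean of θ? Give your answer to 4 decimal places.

Posterior mean ≈ 0.3434

Observing 3 successes and 18 failures updates Beta(9.5, 5.9) by adding the success and failure counts to the two shape parameters: α = 9.5+3 = 12.5, β = 5.9+18 = 23.9.
E[θ | data] = 12.5/(12.5+23.9) = 0.3434.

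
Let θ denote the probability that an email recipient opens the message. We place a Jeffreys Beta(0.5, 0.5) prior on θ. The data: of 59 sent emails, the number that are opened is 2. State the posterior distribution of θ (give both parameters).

Observing 2 successes and 57 failures updates Beta(0.5, 0.5) by adding the success and failure counts to the two shape parameters: α = 0.5+2 = 2.5, β = 0.5+57 = 57.5.

Posterior: Beta(2.5, 57.5)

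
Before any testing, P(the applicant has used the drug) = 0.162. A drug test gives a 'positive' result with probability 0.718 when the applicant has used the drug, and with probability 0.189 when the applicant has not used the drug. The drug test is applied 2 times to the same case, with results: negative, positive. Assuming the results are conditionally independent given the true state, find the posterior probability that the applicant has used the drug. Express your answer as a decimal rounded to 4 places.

With H the event that the applicant has used the drug, the joint likelihood of the observed sequence is P(data|H) = 0.282·0.718 = 0.20248 and P(data|¬H) = 0.811·0.189 = 0.15328.
Bayes: P(H|data) = 0.162·0.20248 / (0.162·0.20248 + 0.838·0.15328) = 0.032801/0.16125 = 0.2034.

Posterior P(H) ≈ 0.2034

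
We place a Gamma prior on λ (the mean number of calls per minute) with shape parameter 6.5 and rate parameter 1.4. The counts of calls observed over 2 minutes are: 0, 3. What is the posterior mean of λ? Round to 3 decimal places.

Total count ∑xᵢ = 3 over n = 2 minutes.
Gamma is conjugate to the Poisson likelihood: posterior is Gamma(shape = 6.5+3 = 9.5, rate = 1.4+2 = 3.4).
Posterior mean = shape/rate = 9.5/3.4 = 2.794.

Posterior mean ≈ 2.794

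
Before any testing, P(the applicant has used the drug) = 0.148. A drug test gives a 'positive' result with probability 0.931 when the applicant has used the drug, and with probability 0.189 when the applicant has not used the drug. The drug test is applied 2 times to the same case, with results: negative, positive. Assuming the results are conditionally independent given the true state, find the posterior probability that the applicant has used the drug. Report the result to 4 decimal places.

With H the event that the applicant has used the drug, the joint likelihood of the observed sequence is P(data|H) = 0.069·0.931 = 0.064239 and P(data|¬H) = 0.811·0.189 = 0.15328.
Bayes: P(H|data) = 0.148·0.064239 / (0.148·0.064239 + 0.852·0.15328) = 0.0095074/0.14010 = 0.0679.

Posterior P(H) ≈ 0.0679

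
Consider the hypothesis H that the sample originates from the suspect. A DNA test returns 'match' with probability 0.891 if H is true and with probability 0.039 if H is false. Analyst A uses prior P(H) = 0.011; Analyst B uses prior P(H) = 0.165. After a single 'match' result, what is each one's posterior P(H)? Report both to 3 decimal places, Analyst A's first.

Analyst A: 0.203; Analyst B: 0.819

The likelihood ratio for a 'match' result is 0.891/0.039 = 22.846.
Analyst A: prior odds 0.011/0.989 = 0.011122; posterior odds 0.25410; posterior probability 0.203.
Analyst B: prior odds 0.165/0.835 = 0.19760; posterior odds 4.5145; posterior probability 0.819.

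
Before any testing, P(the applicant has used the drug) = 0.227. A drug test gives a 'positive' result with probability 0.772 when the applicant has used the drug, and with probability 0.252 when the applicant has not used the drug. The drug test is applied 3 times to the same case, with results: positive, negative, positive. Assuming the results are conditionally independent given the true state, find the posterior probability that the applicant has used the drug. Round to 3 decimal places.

Posterior P(H) ≈ 0.457

Let H be the event that the applicant has used the drug; start with P(H) = 0.227. P('positive'|H) = 0.772, P('positive'|¬H) = 0.252.
Update on result 1 ('positive'): P(H) ← 0.772·0.2270 / (0.772·0.2270 + 0.252·0.7730) = 0.17524/0.37004 = 0.4736.
Update on result 2 ('negative'): P(H) ← 0.228·0.4736 / (0.228·0.4736 + 0.748·0.5264) = 0.10798/0.50174 = 0.2152.
Update on result 3 ('positive'): P(H) ← 0.772·0.2152 / (0.772·0.2152 + 0.252·0.7848) = 0.16614/0.36391 = 0.4565.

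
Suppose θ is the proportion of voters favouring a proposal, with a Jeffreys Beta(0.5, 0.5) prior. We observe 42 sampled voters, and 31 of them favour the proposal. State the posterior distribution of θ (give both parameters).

Observing 31 successes and 11 failures updates Beta(0.5, 0.5) by adding the success and failure counts to the two shape parameters: α = 0.5+31 = 31.5, β = 0.5+11 = 11.5.

Posterior: Beta(31.5, 11.5)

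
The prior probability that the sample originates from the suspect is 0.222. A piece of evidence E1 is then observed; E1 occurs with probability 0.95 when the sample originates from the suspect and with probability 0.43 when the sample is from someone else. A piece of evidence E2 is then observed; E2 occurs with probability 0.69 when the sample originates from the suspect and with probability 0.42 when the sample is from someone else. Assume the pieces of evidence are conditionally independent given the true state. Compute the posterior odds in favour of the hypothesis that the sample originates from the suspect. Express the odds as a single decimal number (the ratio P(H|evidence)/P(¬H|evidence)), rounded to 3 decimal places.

Posterior odds ≈ 1.036

Prior odds = 0.222/(1−0.222) = 0.28535. In log-odds, ln(0.28535) = -1.2540.
Add log likelihood ratios: ln(2.2093) + ln(1.6429) = 1.2891.
Posterior log-odds = 0.035065, so posterior odds = exp(0.035065) = 1.0357.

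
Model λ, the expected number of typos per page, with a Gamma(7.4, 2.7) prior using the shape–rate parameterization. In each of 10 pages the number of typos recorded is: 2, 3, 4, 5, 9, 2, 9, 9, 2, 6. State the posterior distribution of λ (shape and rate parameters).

The Poisson likelihood adds the total count to the shape and the number of exposure periods to the rate. Here ∑xᵢ = 51 and n = 10, so shape 7.4→58.4 and rate 2.7→12.7.

Posterior: Gamma(shape=58.4, rate=12.7)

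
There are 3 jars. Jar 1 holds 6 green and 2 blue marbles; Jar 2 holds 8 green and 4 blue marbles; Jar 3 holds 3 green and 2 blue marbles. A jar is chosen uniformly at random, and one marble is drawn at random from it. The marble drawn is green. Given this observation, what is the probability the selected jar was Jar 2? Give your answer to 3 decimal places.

Tabulate prior·likelihood by source: [1] prior 0.333333, lik 0.75, product 0.2500; [2] prior 0.333333, lik 0.6667, product 0.2222; [3] prior 0.333333, lik 0.6, product 0.2000.
Normalizing constant = 0.67222; the posterior for Jar 2 is its product over the sum, 0.2222/0.67222 = 0.331.

Posterior probability ≈ 0.331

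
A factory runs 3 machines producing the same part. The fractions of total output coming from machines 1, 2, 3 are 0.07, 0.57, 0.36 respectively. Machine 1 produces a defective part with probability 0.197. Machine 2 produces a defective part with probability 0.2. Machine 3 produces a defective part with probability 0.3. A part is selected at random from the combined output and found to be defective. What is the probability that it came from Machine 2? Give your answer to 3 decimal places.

Posterior probability ≈ 0.483

Tabulate prior·likelihood by source: [1] prior 0.07, lik 0.197, product 0.01379; [2] prior 0.57, lik 0.2, product 0.1140; [3] prior 0.36, lik 0.3, product 0.1080.
Normalizing constant = 0.23579; the posterior for Machine 2 is its product over the sum, 0.1140/0.23579 = 0.483.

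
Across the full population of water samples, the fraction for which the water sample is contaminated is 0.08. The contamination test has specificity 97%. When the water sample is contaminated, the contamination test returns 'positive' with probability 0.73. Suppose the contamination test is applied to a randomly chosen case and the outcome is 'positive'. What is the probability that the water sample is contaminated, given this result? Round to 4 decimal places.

P(H | E) ≈ 0.6791

Let H be the event that the water sample is contaminated. P(H) = 0.08, so P(¬H) = 0.92. With E the 'positive' result, P(E|H) = 0.73 and P(E|¬H) = 0.03.
P(E) = 0.73·0.08 + 0.03·0.92 = 0.058400 + 0.027600 = 0.086000.
By Bayes' theorem, P(H|E) = 0.058400 / 0.086000 = 0.6791.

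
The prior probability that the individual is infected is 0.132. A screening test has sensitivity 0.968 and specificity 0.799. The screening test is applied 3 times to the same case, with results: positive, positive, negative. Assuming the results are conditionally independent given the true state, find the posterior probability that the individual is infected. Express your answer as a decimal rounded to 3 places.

Posterior P(H) ≈ 0.124

Let H be the event that the individual is infected; start with P(H) = 0.132. P('positive'|H) = 0.968, P('positive'|¬H) = 0.201.
Update on result 1 ('positive'): P(H) ← 0.968·0.1320 / (0.968·0.1320 + 0.201·0.8680) = 0.12778/0.30224 = 0.4228.
Update on result 2 ('positive'): P(H) ← 0.968·0.4228 / (0.968·0.4228 + 0.201·0.5772) = 0.40923/0.52526 = 0.7791.
Update on result 3 ('negative'): P(H) ← 0.032·0.7791 / (0.032·0.7791 + 0.799·0.2209) = 0.024931/0.20143 = 0.1238.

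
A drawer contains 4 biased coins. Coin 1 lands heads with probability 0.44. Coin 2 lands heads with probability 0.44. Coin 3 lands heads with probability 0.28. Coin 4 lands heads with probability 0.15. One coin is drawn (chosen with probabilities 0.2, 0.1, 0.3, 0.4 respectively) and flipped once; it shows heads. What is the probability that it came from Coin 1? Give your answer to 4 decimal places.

P(heads|C1) = 0.44; P(heads|C2) = 0.44; P(heads|C3) = 0.28; P(heads|C4) = 0.15.
Prior × likelihood for each source: 0.2·0.44=0.08800, 0.1·0.44=0.04400, 0.3·0.28=0.08400, 0.4·0.15=0.06000. Summing gives P(heads) = 0.27600.
P(Coin 1 | heads) = 0.08800 / 0.27600 = 0.3188.

Posterior probability ≈ 0.3188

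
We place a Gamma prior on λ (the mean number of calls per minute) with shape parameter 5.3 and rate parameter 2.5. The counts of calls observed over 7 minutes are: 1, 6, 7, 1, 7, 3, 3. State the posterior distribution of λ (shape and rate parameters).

Posterior: Gamma(shape=33.3, rate=9.5)

The Poisson likelihood adds the total count to the shape and the number of exposure periods to the rate. Here ∑xᵢ = 28 and n = 7, so shape 5.3→33.3 and rate 2.5→9.5.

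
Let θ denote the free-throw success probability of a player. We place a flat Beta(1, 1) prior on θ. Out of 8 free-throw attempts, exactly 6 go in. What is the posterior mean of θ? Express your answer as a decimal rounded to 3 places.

Posterior mean ≈ 0.700

Observing 6 successes and 2 failures updates Beta(1, 1) by adding the success and failure counts to the two shape parameters: α = 1+6 = 7, β = 1+2 = 3.
E[θ | data] = 7/(7+3) = 0.700.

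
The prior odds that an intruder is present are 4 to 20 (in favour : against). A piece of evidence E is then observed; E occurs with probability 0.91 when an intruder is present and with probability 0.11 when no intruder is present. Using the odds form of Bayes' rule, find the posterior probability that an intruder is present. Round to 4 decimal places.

Posterior probability ≈ 0.6233

Prior odds = 4/20 = 0.20000. In log-odds, ln(0.20000) = -1.6094.
Add log likelihood ratio: ln(8.2727) = 2.1130.
Posterior log-odds = 0.50353, so posterior odds = exp(0.50353) = 1.6545. Converting, P(H|E) = 1.6545/2.6545 = 0.6233.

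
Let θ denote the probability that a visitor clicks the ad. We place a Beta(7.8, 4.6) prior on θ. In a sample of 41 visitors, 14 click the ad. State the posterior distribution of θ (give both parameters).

Observing 14 successes and 27 failures updates Beta(7.8, 4.6) by adding the success and failure counts to the two shape parameters: α = 7.8+14 = 21.8, β = 4.6+27 = 31.6.

Posterior: Beta(21.8, 31.6)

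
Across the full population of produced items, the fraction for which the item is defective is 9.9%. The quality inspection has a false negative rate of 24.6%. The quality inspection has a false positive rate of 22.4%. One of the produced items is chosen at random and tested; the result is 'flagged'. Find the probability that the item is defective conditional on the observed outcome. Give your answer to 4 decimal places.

Write H for 'the item is defective'. Prior odds H:¬H = 0.099/0.901 = 0.10988. For the 'flagged' outcome, the likelihood ratio is 0.754/0.224 = 3.3661.
Posterior odds = 0.10988 × 3.3661 = 0.36986, so P(H|E) = 0.36986/(1+0.36986) = 0.2700.

P(H | E) ≈ 0.2700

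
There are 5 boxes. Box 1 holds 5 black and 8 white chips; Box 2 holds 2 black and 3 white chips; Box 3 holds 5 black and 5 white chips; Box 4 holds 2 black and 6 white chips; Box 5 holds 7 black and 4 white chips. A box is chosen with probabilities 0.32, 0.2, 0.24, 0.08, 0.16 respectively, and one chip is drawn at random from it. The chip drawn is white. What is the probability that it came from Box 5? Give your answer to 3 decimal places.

P(white|Box 1) = 0.6154; P(white|Box 2) = 0.6; P(white|Box 3) = 0.5; P(white|Box 4) = 0.75; P(white|Box 5) = 0.3636.
Prior × likelihood for each source: 0.32·0.6154=0.1969, 0.2·0.6=0.1200, 0.24·0.5=0.1200, 0.08·0.75=0.06000, 0.16·0.3636=0.05818. Summing gives P(white) = 0.55510.
P(Box 5 | white) = 0.05818 / 0.55510 = 0.105.

Posterior probability ≈ 0.105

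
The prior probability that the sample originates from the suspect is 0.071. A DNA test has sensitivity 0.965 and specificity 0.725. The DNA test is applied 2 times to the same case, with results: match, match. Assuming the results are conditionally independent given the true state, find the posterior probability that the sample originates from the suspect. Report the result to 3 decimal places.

Let H be the event that the sample originates from the suspect; start with P(H) = 0.071. P('match'|H) = 0.965, P('match'|¬H) = 0.275.
Update on result 1 ('match'): P(H) ← 0.965·0.0710 / (0.965·0.0710 + 0.275·0.9290) = 0.068515/0.32399 = 0.2115.
Update on result 2 ('match'): P(H) ← 0.965·0.2115 / (0.965·0.2115 + 0.275·0.7885) = 0.20407/0.42092 = 0.4848.

Posterior P(H) ≈ 0.485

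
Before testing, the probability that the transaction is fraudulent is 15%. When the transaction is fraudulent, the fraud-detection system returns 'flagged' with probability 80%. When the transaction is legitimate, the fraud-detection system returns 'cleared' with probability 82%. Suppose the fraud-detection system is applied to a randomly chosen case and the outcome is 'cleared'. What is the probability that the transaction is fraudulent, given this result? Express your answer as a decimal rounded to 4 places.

P(H | E) ≈ 0.0413

Write H for 'the transaction is fraudulent'. Prior odds H:¬H = 0.15/0.85 = 0.17647. For the 'cleared' outcome, the likelihood ratio is 0.2/0.82 = 0.24390.
Posterior odds = 0.17647 × 0.24390 = 0.043042, so P(H|E) = 0.043042/(1+0.043042) = 0.0413.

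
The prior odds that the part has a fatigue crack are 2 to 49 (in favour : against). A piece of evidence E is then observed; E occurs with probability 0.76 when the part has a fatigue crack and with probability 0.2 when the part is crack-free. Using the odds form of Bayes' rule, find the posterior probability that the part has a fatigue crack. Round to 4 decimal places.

Prior odds = 2/49 = 0.040816.
Likelihood ratio for E = 0.76/0.2 = 3.8000.
Posterior odds = prior odds × LR = 0.15510.
Posterior probability = odds/(1+odds) = 0.15510/1.1551 = 0.1343.

Posterior probability ≈ 0.1343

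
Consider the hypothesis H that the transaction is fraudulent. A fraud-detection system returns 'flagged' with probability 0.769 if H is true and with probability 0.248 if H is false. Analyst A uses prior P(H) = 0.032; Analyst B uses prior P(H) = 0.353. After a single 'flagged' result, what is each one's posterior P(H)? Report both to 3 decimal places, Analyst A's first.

Analyst A: 0.093; Analyst B: 0.628

P('+'|H) = 0.769, P('+'|¬H) = 0.248.
Analyst A: numerator 0.769·0.032 = 0.024608; evidence = 0.024608+0.248·0.968 = 0.26467; posterior = 0.093.
Analyst B: numerator 0.769·0.353 = 0.27146; evidence = 0.27146+0.248·0.647 = 0.43191; posterior = 0.628.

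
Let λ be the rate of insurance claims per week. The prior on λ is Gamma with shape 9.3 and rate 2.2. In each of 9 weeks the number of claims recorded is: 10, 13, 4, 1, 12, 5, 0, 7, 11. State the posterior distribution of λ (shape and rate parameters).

Posterior: Gamma(shape=72.3, rate=11.2)

Total count ∑xᵢ = 63 over n = 9 weeks.
Gamma is conjugate to the Poisson likelihood: posterior is Gamma(shape = 9.3+63 = 72.3, rate = 2.2+9 = 11.2).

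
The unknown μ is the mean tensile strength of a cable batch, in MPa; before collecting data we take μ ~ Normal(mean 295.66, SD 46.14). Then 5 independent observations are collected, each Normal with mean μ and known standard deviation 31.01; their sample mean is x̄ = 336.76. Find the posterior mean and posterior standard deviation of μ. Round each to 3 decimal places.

Posterior mean ≈ 333.355; posterior SD ≈ 13.281

Prior precision 1/τ₀² = 1/46.14² = 0.00046973; data precision n/σ² = 5/31.01² = 0.00519956.
Posterior precision = 0.00046973 + 0.00519956 = 0.00566928, giving posterior SD = 1/√0.00566928 = 13.281.
Posterior mean = (0.00046973·295.66 + 0.00519956·336.76) / 0.00566928 = 333.355.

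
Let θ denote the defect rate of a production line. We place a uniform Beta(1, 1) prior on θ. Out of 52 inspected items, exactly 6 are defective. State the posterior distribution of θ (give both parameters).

The binomial likelihood is conjugate to the Beta prior: with 6 successes and 46 failures, the posterior is Beta(1+6, 1+46) = Beta(7, 47).

Posterior: Beta(7, 47)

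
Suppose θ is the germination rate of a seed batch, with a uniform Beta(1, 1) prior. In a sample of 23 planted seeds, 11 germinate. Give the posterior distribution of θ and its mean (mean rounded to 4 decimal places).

Posterior: Beta(12, 13); mean ≈ 0.4800

Observing 11 successes and 12 failures updates Beta(1, 1) by adding the success and failure counts to the two shape parameters: α = 1+11 = 12, β = 1+12 = 13.
Posterior mean = α/(α+β) = 12/25 = 0.4800.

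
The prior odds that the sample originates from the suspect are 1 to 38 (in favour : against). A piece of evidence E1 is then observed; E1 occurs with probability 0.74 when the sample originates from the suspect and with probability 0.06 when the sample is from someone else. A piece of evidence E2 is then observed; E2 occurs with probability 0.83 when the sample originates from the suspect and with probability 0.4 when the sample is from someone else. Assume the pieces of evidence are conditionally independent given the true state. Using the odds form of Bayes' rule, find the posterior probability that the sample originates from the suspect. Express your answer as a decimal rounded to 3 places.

Prior odds = 1/38 = 0.026316. In log-odds, ln(0.026316) = -3.6376.
Add log likelihood ratios: ln(12.333) + ln(2.0750) = 3.2423.
Posterior log-odds = -0.39532, so posterior odds = exp(-0.39532) = 0.67346. Converting, P(H|E) = 0.67346/1.6735 = 0.402.

Posterior probability ≈ 0.402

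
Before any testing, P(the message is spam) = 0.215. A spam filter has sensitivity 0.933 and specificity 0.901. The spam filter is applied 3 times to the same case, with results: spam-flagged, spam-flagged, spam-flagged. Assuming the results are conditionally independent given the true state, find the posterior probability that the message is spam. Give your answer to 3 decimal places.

With H the event that the message is spam, the joint likelihood of the observed sequence is P(data|H) = 0.933·0.933·0.933 = 0.81217 and P(data|¬H) = 0.099·0.099·0.099 = 0.00097030.
Bayes: P(H|data) = 0.215·0.81217 / (0.215·0.81217 + 0.785·0.00097030) = 0.17462/0.17538 = 0.9957.

Posterior P(H) ≈ 0.996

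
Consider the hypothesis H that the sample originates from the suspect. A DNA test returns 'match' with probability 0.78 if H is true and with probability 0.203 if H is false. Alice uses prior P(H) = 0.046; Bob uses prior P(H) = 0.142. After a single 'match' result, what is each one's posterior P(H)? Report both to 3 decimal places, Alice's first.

P('+'|H) = 0.78, P('+'|¬H) = 0.203.
Alice: numerator 0.78·0.046 = 0.035880; evidence = 0.035880+0.203·0.954 = 0.22954; posterior = 0.156.
Bob: numerator 0.78·0.142 = 0.11076; evidence = 0.11076+0.203·0.858 = 0.28493; posterior = 0.389.

Alice: 0.156; Bob: 0.389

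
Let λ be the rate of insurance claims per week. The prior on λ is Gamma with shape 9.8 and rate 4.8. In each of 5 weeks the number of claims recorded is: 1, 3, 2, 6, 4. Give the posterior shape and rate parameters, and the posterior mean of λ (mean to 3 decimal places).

The Poisson likelihood adds the total count to the shape and the number of exposure periods to the rate. Here ∑xᵢ = 16 and n = 5, so shape 9.8→25.8 and rate 4.8→9.8.
Posterior mean = shape/rate = 25.8/9.8 = 2.633.

Posterior: Gamma(shape=25.8, rate=9.8); mean ≈ 2.633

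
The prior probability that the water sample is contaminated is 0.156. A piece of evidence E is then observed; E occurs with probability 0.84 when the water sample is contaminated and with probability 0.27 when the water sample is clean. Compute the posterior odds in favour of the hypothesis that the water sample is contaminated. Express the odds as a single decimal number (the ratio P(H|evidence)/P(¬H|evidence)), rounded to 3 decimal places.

Prior odds = 0.156/(1−0.156) = 0.18483.
Likelihood ratio for E = 0.84/0.27 = 3.1111.
Posterior odds = prior odds × LR = 0.57504.

Posterior odds ≈ 0.575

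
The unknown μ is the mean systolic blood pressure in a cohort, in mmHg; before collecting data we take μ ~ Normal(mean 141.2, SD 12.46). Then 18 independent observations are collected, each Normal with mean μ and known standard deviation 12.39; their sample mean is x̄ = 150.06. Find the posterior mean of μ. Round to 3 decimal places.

Prior precision 1/τ₀² = 1/12.46² = 0.00644116; data precision n/σ² = 18/12.39² = 0.117255.
Posterior precision = 0.00644116 + 0.117255 = 0.123696.
Posterior mean = (0.00644116·141.2 + 0.117255·150.06) / 0.123696 = 149.599.

Posterior mean ≈ 149.599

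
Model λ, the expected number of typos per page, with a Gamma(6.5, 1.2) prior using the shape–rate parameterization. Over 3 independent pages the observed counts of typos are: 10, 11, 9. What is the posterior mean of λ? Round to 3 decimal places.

The Poisson likelihood adds the total count to the shape and the number of exposure periods to the rate. Here ∑xᵢ = 30 and n = 3, so shape 6.5→36.5 and rate 1.2→4.2.
Posterior mean = shape/rate = 36.5/4.2 = 8.690.

Posterior mean ≈ 8.690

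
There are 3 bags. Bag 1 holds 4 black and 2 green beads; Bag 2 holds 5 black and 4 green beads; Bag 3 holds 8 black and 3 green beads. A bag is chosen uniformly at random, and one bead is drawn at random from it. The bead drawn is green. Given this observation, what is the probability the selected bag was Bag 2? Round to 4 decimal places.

Posterior probability ≈ 0.4231

P(green|Bag 1) = 0.3333; P(green|Bag 2) = 0.4444; P(green|Bag 3) = 0.2727.
Prior × likelihood for each source: 0.333333·0.3333=0.1111, 0.333333·0.4444=0.1481, 0.333333·0.2727=0.09091. Summing gives P(green) = 0.35017.
P(Bag 2 | green) = 0.1481 / 0.35017 = 0.4231.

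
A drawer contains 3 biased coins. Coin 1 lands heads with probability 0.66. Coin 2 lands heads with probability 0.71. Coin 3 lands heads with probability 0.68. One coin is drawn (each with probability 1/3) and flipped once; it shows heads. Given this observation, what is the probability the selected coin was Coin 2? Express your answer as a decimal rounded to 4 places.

Posterior probability ≈ 0.3463

P(heads|C1) = 0.66; P(heads|C2) = 0.71; P(heads|C3) = 0.68.
Prior × likelihood for each source: 0.333333·0.66=0.2200, 0.333333·0.71=0.2367, 0.333333·0.68=0.2267. Summing gives P(heads) = 0.68333.
P(Coin 2 | heads) = 0.2367 / 0.68333 = 0.3463.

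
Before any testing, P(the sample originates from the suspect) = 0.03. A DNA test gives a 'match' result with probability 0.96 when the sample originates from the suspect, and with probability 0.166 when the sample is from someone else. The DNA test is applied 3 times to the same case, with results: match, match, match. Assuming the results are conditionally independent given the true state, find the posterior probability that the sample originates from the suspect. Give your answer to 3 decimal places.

Let H be the event that the sample originates from the suspect; start with P(H) = 0.03. P('match'|H) = 0.96, P('match'|¬H) = 0.166.
Update on result 1 ('match'): P(H) ← 0.96·0.0300 / (0.96·0.0300 + 0.166·0.9700) = 0.028800/0.18982 = 0.1517.
Update on result 2 ('match'): P(H) ← 0.96·0.1517 / (0.96·0.1517 + 0.166·0.8483) = 0.14565/0.28647 = 0.5084.
Update on result 3 ('match'): P(H) ← 0.96·0.5084 / (0.96·0.5084 + 0.166·0.4916) = 0.48811/0.56971 = 0.8568.

Posterior P(H) ≈ 0.857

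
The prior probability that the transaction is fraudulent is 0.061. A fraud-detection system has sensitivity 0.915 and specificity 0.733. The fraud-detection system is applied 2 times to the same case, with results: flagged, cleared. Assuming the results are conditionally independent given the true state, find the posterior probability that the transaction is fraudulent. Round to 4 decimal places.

Posterior P(H) ≈ 0.0252

With H the event that the transaction is fraudulent, the joint likelihood of the observed sequence is P(data|H) = 0.915·0.085 = 0.077775 and P(data|¬H) = 0.267·0.733 = 0.19571.
Bayes: P(H|data) = 0.061·0.077775 / (0.061·0.077775 + 0.939·0.19571) = 0.0047443/0.18852 = 0.0252.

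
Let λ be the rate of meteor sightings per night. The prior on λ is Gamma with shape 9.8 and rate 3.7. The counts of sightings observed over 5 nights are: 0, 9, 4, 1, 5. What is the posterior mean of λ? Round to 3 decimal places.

Posterior mean ≈ 3.310

The Poisson likelihood adds the total count to the shape and the number of exposure periods to the rate. Here ∑xᵢ = 19 and n = 5, so shape 9.8→28.8 and rate 3.7→8.7.
E[λ | data] = 28.8/8.7 = 3.310.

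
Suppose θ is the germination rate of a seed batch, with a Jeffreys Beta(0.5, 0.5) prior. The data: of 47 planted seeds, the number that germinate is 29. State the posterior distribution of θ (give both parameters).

Observing 29 successes and 18 failures updates Beta(0.5, 0.5) by adding the success and failure counts to the two shape parameters: α = 0.5+29 = 29.5, β = 0.5+18 = 18.5.

Posterior: Beta(29.5, 18.5)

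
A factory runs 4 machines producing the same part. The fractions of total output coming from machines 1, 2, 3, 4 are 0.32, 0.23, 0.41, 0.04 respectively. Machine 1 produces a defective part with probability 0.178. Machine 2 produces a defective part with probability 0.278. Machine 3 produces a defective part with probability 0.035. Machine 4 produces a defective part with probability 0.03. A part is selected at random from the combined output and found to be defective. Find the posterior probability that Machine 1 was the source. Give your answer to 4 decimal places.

Posterior probability ≈ 0.4174

Tabulate prior·likelihood by source: [1] prior 0.32, lik 0.178, product 0.05696; [2] prior 0.23, lik 0.278, product 0.06394; [3] prior 0.41, lik 0.035, product 0.01435; [4] prior 0.04, lik 0.03, product 0.001200.
Normalizing constant = 0.13645; the posterior for Machine 1 is its product over the sum, 0.05696/0.13645 = 0.4174.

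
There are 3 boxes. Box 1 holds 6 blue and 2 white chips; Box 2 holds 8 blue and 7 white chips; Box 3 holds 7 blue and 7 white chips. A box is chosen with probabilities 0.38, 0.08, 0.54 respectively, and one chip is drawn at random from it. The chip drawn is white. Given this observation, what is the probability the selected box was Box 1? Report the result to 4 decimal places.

Posterior probability ≈ 0.2361

P(white|Box 1) = 0.25; P(white|Box 2) = 0.4667; P(white|Box 3) = 0.5.
Prior × likelihood for each source: 0.38·0.25=0.09500, 0.08·0.4667=0.03733, 0.54·0.5=0.2700. Summing gives P(white) = 0.40233.
P(Box 1 | white) = 0.09500 / 0.40233 = 0.2361.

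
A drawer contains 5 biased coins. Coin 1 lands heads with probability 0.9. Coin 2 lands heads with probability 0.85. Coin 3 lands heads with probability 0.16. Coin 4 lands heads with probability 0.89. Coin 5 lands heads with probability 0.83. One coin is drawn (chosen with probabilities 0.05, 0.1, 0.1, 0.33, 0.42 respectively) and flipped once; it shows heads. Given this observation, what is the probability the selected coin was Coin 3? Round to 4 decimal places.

P(heads|C1) = 0.9; P(heads|C2) = 0.85; P(heads|C3) = 0.16; P(heads|C4) = 0.89; P(heads|C5) = 0.83.
Prior × likelihood for each source: 0.05·0.9=0.04500, 0.1·0.85=0.08500, 0.1·0.16=0.01600, 0.33·0.89=0.2937, 0.42·0.83=0.3486. Summing gives P(heads) = 0.78830.
P(Coin 3 | heads) = 0.01600 / 0.78830 = 0.0203.

Posterior probability ≈ 0.0203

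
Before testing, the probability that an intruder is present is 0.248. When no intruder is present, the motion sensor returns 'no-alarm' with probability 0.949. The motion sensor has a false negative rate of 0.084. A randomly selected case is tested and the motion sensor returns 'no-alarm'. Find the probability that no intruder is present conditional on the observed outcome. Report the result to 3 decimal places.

Let H be the event that an intruder is present. P(H) = 0.248, so P(¬H) = 0.752. With E the 'no-alarm' result, P(E|H) = 0.084 and P(E|¬H) = 0.949.
P(E) = 0.084·0.248 + 0.949·0.752 = 0.020832 + 0.71365 = 0.73448.
By Bayes' theorem, P(H|E) = 0.020832 / 0.73448 = 0.028. Hence P(¬H|E) = 1 − 0.028 = 0.972.

P(¬H | E) ≈ 0.972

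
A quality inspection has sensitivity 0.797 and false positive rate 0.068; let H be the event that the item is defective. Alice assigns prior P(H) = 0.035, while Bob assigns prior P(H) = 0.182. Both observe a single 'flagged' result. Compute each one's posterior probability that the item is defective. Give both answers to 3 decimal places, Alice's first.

Alice: 0.298; Bob: 0.723

The likelihood ratio for a 'flagged' result is 0.797/0.068 = 11.721.
Alice: prior odds 0.035/0.965 = 0.036269; posterior odds 0.42510; posterior probability 0.298.
Bob: prior odds 0.182/0.818 = 0.22249; posterior odds 2.6078; posterior probability 0.723.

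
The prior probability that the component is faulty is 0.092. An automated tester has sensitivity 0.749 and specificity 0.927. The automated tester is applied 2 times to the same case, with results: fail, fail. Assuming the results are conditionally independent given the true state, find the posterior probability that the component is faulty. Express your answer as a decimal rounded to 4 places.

With H the event that the component is faulty, the joint likelihood of the observed sequence is P(data|H) = 0.749·0.749 = 0.56100 and P(data|¬H) = 0.073·0.073 = 0.0053290.
Bayes: P(H|data) = 0.092·0.56100 / (0.092·0.56100 + 0.908·0.0053290) = 0.051612/0.056451 = 0.9143.

Posterior P(H) ≈ 0.9143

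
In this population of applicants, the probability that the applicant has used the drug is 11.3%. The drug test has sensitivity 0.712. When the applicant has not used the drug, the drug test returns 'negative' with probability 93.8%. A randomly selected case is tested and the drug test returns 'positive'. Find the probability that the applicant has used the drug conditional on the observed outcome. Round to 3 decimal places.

Let H be the event that the applicant has used the drug. P(H) = 0.113, so P(¬H) = 0.887. With E the 'positive' result, P(E|H) = 0.712 and P(E|¬H) = 0.062.
P(E) = 0.712·0.113 + 0.062·0.887 = 0.080456 + 0.054994 = 0.13545.
By Bayes' theorem, P(H|E) = 0.080456 / 0.13545 = 0.594.

P(H | E) ≈ 0.594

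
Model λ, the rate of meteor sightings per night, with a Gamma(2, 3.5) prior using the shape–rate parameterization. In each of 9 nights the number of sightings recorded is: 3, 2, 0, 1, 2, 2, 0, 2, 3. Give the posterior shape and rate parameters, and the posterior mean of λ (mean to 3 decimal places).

Posterior: Gamma(shape=17, rate=12.5); mean ≈ 1.360

Total count ∑xᵢ = 15 over n = 9 nights.
Gamma is conjugate to the Poisson likelihood: posterior is Gamma(shape = 2+15 = 17, rate = 3.5+9 = 12.5).
Posterior mean = shape/rate = 17/12.5 = 1.360.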